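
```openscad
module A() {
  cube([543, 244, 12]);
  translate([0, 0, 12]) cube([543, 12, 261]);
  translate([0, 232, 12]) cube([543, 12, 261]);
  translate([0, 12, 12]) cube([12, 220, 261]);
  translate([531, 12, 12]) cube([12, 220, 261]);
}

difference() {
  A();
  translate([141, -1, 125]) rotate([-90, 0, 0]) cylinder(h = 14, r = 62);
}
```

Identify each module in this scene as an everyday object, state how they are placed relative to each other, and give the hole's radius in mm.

The subtracted cylinder has r = 62 mm.

A is an open box. The open box has a circular hole through its front wall. The hole's radius is 62 mm.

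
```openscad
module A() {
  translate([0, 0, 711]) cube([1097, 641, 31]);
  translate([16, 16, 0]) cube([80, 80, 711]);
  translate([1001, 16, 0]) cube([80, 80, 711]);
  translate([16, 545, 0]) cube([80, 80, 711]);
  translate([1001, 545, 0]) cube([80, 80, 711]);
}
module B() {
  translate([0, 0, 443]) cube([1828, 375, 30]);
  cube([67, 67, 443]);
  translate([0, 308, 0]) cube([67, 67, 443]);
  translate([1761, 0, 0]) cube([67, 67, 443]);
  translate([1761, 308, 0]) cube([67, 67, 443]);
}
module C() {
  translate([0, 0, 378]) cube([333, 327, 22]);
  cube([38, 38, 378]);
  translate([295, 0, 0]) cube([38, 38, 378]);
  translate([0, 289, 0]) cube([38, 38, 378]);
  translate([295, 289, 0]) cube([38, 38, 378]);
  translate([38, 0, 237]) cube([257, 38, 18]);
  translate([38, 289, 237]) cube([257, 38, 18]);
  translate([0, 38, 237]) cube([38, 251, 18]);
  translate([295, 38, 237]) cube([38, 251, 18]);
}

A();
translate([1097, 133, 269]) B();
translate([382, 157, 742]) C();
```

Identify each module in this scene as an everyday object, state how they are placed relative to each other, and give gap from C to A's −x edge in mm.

A is a table. B is a bench. C is a stool. The bench is beside the table with their tops flush at z = 742. The stool is on top of the table, centred. The gap from the stool to the table's −x edge is 382 mm.

The stool's min-x is at 382; the table's min-x is 0; gap = 382 mm.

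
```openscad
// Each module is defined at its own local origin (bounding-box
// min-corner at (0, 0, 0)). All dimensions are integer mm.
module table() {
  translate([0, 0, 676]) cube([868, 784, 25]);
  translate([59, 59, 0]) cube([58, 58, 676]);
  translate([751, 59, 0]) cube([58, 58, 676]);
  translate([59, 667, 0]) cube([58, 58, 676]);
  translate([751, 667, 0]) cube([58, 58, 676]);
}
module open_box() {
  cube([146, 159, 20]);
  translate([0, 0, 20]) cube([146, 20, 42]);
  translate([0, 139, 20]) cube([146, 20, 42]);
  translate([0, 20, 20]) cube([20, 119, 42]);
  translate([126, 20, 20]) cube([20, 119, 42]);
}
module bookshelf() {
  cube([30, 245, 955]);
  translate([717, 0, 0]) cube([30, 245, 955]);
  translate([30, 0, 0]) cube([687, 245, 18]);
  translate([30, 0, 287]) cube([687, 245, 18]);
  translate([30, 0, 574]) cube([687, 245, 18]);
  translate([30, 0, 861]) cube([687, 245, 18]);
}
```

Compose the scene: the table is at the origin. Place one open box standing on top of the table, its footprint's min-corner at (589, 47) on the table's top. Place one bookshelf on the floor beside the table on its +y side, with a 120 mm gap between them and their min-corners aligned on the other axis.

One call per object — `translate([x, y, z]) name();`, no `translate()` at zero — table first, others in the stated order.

table();
translate([589, 47, 701]) open_box();
translate([0, 904, 0]) bookshelf();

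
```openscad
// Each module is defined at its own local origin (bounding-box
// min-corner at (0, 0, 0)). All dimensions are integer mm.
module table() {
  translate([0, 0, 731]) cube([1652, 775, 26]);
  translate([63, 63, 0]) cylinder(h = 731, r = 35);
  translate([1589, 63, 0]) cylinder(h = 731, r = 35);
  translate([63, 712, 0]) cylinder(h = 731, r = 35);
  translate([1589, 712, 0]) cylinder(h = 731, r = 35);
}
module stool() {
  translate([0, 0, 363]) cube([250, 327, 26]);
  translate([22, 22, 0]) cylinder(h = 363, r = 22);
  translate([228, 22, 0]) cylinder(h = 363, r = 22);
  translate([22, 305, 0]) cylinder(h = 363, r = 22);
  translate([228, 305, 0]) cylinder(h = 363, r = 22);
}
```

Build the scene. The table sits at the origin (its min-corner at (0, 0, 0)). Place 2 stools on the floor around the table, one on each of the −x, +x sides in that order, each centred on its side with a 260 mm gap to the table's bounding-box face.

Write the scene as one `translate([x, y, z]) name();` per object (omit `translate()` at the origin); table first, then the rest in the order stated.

table();
translate([-510, 224, 0]) stool();
translate([1912, 224, 0]) stool();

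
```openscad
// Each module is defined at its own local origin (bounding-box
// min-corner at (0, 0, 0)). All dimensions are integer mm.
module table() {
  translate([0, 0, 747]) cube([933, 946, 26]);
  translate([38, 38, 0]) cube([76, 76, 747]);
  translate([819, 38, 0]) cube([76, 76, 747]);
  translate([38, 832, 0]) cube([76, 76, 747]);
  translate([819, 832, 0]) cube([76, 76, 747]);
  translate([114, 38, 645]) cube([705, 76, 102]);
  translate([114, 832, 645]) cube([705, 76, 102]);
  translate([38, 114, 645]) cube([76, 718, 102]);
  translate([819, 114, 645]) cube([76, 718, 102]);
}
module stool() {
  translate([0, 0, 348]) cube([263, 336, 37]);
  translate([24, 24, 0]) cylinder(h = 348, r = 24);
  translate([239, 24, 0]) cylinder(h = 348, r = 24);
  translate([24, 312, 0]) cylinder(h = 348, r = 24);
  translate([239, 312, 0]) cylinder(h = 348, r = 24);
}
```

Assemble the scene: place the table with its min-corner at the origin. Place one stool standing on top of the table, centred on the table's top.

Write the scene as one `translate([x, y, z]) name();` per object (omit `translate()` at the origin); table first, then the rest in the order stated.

table();
translate([335, 305, 773]) stool();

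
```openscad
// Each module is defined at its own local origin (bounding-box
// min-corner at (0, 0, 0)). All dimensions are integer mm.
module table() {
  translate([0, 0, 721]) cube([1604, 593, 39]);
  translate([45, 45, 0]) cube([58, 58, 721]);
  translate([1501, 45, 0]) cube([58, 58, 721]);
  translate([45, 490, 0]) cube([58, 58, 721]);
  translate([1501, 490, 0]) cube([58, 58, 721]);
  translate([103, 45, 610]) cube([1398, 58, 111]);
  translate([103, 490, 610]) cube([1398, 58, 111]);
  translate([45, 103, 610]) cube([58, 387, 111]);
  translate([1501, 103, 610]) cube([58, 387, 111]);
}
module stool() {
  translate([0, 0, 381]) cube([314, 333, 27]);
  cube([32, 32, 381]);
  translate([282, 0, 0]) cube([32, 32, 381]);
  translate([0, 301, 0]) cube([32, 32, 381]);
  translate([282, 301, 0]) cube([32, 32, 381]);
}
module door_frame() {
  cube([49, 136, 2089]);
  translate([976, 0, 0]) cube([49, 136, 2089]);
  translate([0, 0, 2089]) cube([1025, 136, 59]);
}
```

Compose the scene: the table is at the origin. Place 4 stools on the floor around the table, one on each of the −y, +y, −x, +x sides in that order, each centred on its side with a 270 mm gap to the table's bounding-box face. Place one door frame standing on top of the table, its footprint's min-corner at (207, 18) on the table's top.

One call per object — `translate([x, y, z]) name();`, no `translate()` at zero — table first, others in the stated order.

table();
translate([645, -603, 0]) stool();
translate([645, 863, 0]) stool();
translate([-584, 130, 0]) stool();
translate([1874, 130, 0]) stool();
translate([207, 18, 760]) door_frame();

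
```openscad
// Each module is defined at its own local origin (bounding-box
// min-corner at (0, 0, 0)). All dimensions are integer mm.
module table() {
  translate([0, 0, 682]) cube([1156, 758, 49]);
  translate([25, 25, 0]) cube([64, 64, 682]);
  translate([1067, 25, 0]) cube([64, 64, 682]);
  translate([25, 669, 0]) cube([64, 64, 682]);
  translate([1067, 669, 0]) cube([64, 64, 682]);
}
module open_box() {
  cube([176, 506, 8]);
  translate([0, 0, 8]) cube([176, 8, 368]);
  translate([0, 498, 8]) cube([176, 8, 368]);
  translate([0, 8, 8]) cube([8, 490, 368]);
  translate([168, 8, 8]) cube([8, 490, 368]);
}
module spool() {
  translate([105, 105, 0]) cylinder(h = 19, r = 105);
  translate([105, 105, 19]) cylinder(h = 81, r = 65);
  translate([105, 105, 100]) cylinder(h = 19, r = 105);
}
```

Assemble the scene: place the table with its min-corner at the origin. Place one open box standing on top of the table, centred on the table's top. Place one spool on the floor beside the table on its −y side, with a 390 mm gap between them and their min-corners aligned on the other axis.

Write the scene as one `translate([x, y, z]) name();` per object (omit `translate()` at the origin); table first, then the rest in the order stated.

table();
translate([490, 126, 731]) open_box();
translate([0, -600, 0]) spool();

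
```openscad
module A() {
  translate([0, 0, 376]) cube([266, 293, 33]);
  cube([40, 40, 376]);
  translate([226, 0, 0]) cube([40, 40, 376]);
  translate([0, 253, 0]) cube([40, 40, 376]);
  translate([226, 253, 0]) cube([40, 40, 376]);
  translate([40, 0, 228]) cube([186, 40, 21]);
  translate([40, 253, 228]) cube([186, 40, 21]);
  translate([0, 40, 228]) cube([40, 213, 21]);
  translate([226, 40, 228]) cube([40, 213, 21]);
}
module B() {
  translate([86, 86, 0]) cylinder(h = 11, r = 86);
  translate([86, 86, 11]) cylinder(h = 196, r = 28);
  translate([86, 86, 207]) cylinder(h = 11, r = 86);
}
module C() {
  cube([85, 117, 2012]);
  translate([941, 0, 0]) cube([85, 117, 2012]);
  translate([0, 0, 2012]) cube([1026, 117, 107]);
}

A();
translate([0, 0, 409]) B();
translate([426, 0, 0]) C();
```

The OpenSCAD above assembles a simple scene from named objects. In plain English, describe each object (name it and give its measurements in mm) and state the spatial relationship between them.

A is a four-legged stool. The seat is a 266×293×33 mm slab whose top surface is at z = 409 mm; four square legs, each 40×40 mm in cross-section, run from the floor (z = 0) to the underside of the seat, each flush with a corner of the seat. Four stretchers, 40 mm wide and 21 mm tall, connect adjacent legs with their undersides at z = 228 mm, each running between the inner faces of the legs it joins and aligned with the legs' outer faces on the other axis.

B is a spool: two coaxial disc flanges of radius 86 mm and thickness 11 mm, joined by a core cylinder of radius 28 mm and height 196 mm. The lower flange rests on z = 0 and the three cylinders share a vertical axis.

C is a rectangular door frame: two vertical jambs of 85×117 mm section, 2012 mm tall, with a clear opening 856 mm wide between their inner faces. A header 107 mm tall and 117 mm deep lies on top of the jambs and spans the full outside width.

The spool is on top of the stool. The door frame is on the floor beside the stool on its +x side.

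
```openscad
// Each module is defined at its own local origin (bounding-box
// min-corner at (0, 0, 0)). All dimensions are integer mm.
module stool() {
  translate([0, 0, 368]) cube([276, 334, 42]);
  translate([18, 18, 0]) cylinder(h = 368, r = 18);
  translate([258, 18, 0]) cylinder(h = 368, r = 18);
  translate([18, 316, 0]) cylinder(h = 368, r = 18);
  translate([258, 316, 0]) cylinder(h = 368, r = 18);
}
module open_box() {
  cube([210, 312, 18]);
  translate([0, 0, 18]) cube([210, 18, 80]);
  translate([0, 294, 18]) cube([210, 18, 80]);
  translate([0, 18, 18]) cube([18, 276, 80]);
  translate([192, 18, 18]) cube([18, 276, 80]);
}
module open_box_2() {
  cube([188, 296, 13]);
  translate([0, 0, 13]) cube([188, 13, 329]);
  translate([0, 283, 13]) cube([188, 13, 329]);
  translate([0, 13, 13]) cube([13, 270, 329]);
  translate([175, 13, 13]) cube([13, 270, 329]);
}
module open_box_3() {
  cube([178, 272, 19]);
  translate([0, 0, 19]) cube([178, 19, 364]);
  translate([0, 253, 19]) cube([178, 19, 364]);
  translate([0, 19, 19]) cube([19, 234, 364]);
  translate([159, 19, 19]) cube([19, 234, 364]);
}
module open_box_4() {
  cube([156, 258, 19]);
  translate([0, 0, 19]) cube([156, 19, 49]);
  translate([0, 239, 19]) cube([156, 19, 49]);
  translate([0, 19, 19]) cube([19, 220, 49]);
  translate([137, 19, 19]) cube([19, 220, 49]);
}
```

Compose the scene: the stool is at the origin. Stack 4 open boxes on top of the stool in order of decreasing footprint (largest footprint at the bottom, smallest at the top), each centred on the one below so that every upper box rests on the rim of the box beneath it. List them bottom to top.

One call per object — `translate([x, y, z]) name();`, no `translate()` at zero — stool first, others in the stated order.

stool();
translate([33, 11, 410]) open_box();
translate([44, 19, 508]) open_box_2();
translate([49, 31, 850]) open_box_3();
translate([60, 38, 1233]) open_box_4();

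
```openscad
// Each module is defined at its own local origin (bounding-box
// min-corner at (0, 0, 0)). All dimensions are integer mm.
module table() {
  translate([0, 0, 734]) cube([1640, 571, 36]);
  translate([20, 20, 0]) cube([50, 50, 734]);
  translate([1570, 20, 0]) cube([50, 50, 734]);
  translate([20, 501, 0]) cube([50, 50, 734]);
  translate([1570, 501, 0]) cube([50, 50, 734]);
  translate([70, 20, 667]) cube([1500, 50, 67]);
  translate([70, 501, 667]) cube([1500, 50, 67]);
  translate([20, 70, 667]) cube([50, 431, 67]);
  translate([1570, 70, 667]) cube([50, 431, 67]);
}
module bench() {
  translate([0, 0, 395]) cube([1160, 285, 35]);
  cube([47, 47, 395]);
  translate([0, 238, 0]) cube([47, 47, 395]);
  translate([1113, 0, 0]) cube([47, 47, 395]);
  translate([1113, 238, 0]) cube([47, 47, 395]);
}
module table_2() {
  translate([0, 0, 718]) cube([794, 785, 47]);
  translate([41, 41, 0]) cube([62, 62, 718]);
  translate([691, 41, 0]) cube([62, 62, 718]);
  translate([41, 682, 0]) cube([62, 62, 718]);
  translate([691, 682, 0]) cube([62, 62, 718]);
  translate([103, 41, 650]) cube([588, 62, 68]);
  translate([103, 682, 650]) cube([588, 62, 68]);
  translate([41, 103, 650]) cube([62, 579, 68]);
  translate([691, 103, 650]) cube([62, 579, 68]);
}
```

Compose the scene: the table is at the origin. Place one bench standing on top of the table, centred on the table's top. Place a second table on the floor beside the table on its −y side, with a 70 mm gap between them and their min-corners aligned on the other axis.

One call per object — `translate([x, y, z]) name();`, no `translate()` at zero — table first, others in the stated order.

table();
translate([240, 143, 770]) bench();
translate([0, -855, 0]) table_2();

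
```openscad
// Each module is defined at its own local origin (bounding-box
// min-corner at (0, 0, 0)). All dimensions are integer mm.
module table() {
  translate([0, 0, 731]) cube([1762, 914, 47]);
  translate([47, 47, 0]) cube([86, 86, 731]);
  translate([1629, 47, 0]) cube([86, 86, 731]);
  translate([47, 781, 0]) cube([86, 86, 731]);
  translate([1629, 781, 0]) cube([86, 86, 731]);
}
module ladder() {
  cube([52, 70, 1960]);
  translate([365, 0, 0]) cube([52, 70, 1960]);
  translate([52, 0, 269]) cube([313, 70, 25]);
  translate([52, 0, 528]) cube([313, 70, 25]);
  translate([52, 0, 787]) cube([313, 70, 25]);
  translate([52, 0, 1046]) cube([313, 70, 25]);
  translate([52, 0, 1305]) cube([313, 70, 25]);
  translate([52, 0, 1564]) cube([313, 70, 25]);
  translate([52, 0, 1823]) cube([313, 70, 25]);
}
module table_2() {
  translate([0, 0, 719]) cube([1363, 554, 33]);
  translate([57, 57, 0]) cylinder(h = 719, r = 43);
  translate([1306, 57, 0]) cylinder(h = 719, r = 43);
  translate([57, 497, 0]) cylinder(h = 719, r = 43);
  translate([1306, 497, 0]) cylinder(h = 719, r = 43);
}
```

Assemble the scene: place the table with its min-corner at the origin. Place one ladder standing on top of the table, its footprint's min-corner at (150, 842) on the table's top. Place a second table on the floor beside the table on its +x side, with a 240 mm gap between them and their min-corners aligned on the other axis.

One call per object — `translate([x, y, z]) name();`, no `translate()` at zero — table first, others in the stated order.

table();
translate([150, 842, 778]) ladder();
translate([2002, 0, 0]) table_2();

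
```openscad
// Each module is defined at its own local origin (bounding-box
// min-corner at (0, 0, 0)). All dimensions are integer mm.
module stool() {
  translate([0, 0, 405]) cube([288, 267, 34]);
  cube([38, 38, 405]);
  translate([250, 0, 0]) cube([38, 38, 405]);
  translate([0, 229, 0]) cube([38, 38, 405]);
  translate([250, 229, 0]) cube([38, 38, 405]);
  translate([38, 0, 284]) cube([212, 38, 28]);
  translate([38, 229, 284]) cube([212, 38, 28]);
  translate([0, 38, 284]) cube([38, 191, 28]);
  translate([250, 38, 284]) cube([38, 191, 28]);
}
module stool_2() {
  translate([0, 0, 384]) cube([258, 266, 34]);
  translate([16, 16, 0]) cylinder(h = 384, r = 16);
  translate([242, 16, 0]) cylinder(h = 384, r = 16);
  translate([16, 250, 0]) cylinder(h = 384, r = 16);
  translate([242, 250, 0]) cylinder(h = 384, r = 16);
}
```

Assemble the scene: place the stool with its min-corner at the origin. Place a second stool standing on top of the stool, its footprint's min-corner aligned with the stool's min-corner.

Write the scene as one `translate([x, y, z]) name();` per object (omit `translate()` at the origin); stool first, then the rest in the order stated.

stool();
translate([0, 0, 439]) stool_2();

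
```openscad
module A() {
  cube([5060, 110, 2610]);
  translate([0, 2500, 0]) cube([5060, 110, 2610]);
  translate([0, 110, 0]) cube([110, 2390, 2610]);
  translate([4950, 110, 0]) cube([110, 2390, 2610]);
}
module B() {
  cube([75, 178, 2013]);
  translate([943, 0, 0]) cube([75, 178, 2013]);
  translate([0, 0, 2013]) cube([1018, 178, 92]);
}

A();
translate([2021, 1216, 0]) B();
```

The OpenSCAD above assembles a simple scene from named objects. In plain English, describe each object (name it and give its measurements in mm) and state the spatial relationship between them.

A is the wall frame of a small rectangular building: four walls, each 2610 mm tall and 110 mm thick, enclosing a footprint 5060 mm (x) by 2610 mm (y) outside-to-outside, with no floor or roof. The front and back walls (the −y and +y sides) span the full width; the two side walls fit between them.

B is a rectangular door frame: two vertical jambs of 75×178 mm section, 2013 mm tall, with a clear opening 868 mm wide between their inner faces. A header 92 mm tall and 178 mm deep lies on top of the jambs and spans the full outside width.

The door frame sits inside the house frame, centred.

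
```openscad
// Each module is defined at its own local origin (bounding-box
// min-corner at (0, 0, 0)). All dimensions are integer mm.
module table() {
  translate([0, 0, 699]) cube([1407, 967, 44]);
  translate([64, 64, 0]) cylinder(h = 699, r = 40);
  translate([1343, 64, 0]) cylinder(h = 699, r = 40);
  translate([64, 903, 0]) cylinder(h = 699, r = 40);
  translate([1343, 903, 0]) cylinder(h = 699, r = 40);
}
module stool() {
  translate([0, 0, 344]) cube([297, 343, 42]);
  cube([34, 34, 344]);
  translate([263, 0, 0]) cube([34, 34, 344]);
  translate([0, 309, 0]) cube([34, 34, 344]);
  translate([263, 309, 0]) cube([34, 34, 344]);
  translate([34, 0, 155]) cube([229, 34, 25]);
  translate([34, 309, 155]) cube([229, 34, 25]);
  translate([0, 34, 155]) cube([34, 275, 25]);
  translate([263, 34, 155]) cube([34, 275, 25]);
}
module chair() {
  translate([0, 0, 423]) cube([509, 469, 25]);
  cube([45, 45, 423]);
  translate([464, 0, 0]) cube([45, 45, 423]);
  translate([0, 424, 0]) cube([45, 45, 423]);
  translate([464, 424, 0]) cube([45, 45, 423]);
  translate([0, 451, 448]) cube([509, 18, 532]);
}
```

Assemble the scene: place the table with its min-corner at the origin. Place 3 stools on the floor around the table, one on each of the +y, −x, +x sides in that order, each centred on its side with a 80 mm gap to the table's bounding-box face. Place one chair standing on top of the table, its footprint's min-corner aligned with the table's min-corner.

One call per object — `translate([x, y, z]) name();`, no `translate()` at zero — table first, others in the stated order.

table();
translate([555, 1047, 0]) stool();
translate([-377, 312, 0]) stool();
translate([1487, 312, 0]) stool();
translate([0, 0, 743]) chair();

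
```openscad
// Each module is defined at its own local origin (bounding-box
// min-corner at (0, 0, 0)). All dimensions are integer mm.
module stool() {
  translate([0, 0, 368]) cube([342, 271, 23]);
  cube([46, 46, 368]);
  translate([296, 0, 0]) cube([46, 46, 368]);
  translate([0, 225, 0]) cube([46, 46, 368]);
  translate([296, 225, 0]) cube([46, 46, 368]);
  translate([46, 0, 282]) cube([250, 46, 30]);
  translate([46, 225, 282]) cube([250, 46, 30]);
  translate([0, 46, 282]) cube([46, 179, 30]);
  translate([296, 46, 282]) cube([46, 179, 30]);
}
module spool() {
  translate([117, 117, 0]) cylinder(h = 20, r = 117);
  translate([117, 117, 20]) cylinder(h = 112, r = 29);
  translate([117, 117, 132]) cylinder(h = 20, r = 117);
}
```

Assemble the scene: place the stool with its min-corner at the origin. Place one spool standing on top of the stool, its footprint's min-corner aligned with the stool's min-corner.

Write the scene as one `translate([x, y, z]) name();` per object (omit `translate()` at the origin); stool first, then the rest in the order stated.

stool();
translate([0, 0, 391]) spool();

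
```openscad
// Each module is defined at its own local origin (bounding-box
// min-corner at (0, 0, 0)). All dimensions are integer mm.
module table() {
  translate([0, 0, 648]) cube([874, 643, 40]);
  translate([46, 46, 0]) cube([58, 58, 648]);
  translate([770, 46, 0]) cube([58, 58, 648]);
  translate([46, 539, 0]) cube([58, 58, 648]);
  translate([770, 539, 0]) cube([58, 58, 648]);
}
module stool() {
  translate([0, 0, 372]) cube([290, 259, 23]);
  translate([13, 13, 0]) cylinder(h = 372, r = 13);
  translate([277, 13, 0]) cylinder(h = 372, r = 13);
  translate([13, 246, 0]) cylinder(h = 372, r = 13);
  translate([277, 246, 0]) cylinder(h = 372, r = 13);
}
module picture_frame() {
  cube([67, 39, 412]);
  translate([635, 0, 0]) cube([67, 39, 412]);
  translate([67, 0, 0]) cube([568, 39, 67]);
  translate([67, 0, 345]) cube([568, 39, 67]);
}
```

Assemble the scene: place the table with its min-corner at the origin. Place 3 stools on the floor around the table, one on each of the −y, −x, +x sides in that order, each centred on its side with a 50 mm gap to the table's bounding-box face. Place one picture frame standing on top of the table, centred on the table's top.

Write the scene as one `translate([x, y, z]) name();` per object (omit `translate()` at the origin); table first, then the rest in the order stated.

table();
translate([292, -309, 0]) stool();
translate([-340, 192, 0]) stool();
translate([924, 192, 0]) stool();
translate([86, 302, 688]) picture_frame();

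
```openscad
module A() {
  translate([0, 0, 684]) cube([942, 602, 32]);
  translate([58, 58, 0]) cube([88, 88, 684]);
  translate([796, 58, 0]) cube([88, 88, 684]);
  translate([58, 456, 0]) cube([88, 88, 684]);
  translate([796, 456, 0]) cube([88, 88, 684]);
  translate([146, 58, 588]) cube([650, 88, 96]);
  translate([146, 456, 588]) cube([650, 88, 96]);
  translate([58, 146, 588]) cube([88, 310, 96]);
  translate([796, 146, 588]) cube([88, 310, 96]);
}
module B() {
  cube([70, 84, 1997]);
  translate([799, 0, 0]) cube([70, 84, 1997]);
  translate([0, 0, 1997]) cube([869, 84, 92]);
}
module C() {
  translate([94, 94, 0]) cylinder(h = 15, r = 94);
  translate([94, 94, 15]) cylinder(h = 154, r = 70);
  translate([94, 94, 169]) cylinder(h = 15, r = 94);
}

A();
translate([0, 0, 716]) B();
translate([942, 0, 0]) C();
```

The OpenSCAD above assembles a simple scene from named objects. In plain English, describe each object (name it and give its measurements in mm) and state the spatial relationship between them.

A is a rectangular dining table. The top is 942×602×32 mm with its upper surface at z = 716 mm. It stands on four 88×88 mm square legs, each inset 58 mm from the nearest pair of top edges, running from the floor to the underside of the top. Four apron rails, 88 mm thick and 96 mm tall, run between adjacent legs with their top edges flush with the underside of the top and their outer faces flush with the legs' outer faces.

B is a rectangular door frame: two vertical jambs of 70×84 mm section, 1997 mm tall, with a clear opening 729 mm wide between their inner faces. A header 92 mm tall and 84 mm deep lies on top of the jambs and spans the full outside width.

C is a spool: two coaxial disc flanges of radius 94 mm and thickness 15 mm, joined by a core cylinder of radius 70 mm and height 154 mm. The lower flange rests on z = 0 and the three cylinders share a vertical axis.

The door frame is on top of the table. The spool is against the table's +x side, with their −y faces flush.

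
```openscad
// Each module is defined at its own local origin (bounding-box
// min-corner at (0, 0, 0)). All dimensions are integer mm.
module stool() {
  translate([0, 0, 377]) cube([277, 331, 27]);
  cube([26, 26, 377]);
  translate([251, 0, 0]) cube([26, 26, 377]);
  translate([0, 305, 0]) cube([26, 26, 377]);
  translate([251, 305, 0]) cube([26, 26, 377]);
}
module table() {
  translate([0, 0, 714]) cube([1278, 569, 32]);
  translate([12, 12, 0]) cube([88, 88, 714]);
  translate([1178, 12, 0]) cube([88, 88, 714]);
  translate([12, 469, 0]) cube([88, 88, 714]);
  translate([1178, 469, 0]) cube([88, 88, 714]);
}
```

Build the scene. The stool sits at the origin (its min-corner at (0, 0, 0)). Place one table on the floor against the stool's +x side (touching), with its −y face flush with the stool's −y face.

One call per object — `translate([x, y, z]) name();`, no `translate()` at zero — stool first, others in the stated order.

stool();
translate([277, 0, 0]) table();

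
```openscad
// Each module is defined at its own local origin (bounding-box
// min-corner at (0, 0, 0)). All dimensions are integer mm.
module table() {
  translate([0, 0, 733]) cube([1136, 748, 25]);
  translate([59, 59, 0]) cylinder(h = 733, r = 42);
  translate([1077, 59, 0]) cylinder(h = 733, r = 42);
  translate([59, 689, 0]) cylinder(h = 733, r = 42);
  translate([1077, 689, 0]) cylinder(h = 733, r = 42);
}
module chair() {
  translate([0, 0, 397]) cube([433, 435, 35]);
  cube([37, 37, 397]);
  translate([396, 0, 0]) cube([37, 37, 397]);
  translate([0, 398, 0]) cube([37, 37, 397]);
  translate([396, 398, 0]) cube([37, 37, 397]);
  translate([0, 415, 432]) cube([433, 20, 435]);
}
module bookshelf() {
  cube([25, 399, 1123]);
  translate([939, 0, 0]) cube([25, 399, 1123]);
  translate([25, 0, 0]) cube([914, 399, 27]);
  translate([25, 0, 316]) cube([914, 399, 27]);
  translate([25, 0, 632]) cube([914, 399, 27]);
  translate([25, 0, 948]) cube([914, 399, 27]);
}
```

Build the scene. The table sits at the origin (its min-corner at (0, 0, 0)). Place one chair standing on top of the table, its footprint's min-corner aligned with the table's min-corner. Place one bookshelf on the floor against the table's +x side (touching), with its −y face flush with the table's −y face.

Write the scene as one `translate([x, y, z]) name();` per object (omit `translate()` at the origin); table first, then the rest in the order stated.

table();
translate([0, 0, 758]) chair();
translate([1136, 0, 0]) bookshelf();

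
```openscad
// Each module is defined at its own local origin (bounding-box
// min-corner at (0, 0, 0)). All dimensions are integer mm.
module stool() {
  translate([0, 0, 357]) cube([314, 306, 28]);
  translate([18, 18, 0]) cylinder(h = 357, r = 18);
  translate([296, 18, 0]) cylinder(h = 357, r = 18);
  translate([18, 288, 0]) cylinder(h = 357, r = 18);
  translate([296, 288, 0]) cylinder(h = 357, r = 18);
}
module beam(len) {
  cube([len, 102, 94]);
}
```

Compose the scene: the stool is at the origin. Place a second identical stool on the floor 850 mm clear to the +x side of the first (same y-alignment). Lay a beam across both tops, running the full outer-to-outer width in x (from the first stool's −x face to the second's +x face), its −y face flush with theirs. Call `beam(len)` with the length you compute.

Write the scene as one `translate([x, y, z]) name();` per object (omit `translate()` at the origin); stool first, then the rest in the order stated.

stool();
translate([1164, 0, 0]) stool();
translate([0, 0, 385]) beam(1478);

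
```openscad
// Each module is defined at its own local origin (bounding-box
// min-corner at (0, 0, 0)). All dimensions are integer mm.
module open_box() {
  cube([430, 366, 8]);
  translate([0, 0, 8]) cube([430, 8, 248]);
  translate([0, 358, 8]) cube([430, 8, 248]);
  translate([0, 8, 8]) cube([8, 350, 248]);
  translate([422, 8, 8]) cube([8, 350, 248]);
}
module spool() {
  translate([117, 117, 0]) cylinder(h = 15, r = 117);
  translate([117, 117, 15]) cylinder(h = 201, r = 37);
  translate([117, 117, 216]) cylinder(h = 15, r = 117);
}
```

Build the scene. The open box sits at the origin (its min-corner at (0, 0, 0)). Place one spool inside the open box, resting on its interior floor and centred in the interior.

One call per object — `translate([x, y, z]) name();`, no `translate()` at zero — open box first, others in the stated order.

open_box();
translate([98, 66, 8]) spool();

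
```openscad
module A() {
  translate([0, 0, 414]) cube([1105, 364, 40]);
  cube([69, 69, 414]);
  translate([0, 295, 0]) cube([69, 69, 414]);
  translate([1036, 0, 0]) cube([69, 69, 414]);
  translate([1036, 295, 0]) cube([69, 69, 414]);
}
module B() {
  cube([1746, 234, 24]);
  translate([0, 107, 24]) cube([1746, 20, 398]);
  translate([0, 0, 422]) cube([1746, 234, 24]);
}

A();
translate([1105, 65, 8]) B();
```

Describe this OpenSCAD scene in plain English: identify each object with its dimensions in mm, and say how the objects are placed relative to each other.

A is a bench: a 1105×364 mm seat slab, 40 mm thick, top at z = 454 mm, on four 69×69 mm square legs flush with the seat corners and standing on z = 0.

B is an I-beam lying along x, 1746 mm long. Overall section height 446 mm. Two flanges 234 mm wide (y) and 24 mm thick, one on the floor and one at the top; a web 20 mm thick runs between them, centred on the flange width.

The I-beam is beside the bench with their tops flush at z = 454.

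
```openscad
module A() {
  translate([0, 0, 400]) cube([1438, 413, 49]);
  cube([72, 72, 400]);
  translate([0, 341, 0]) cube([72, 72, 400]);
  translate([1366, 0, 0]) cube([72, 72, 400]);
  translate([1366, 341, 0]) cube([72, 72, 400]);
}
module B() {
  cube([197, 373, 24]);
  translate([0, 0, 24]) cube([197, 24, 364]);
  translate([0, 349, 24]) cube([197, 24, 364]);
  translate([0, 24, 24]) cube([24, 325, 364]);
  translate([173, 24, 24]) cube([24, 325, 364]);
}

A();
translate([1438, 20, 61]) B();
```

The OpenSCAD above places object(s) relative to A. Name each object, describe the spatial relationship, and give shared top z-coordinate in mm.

Both tops at z = 449 mm.

A is a bench. B is an open box. The open box is beside the bench with their tops flush at z = 449. The shared top z-coordinate is 449 mm.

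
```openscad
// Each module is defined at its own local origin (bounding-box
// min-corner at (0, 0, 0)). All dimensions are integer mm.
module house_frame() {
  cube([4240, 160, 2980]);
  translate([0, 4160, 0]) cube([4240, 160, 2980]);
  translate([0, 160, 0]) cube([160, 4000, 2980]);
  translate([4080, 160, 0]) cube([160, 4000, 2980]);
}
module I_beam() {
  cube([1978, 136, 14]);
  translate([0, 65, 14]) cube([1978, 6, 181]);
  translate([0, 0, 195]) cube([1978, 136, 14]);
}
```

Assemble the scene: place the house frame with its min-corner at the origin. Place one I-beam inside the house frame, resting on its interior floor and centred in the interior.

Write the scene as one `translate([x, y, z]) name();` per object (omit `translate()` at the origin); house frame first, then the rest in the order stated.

house_frame();
translate([1131, 2092, 0]) I_beam();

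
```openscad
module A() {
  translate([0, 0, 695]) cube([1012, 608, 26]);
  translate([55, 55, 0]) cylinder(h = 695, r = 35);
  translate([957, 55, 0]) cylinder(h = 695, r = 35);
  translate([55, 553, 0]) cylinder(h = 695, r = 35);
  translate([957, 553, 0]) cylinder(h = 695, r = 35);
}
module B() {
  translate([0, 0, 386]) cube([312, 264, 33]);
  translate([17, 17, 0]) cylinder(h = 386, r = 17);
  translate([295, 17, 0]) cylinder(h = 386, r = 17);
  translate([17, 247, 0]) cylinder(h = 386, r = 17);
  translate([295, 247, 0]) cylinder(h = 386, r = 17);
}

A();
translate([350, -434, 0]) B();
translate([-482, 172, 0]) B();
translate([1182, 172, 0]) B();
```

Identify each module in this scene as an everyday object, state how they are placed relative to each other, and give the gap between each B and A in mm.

A is a table. B is a stool. Three stools sit around the table at the −y, −x, +x sides. The gap between each stool and the table is 170 mm.

Each stool's nearest face is 170 mm from the table's bounding box.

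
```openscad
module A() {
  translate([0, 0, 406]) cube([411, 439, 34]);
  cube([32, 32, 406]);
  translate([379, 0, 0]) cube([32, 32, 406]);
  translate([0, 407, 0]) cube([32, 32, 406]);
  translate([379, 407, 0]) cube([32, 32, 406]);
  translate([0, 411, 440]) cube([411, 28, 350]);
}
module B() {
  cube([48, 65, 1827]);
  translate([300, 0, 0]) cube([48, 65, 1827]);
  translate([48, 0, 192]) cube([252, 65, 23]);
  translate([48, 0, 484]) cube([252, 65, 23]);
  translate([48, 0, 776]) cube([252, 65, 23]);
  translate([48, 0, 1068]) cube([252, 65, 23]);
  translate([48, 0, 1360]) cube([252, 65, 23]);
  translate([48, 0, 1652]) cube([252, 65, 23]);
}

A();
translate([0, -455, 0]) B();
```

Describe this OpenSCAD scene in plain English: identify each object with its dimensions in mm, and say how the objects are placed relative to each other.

A is a chair: 411×439 mm seat, 34 mm thick, top at z = 440 mm, on four 32 mm square corner legs flush with the seat edges. A 28 mm thick backrest slab spans the full seat width, extending 350 mm above the seat top, its back face flush with the seat's +y edge.

B is a wooden ladder with two side rails of 48×65 mm section and 1827 mm height, set 348 mm apart overall. Between them run 6 rectangular rungs (65 mm deep, 23 mm thick), front faces flush with the rails' −y face. The bottom of the first rung is 192 mm above the floor and each subsequent rung is 292 mm higher than the one below.

The ladder is on the floor beside the chair on its −y side.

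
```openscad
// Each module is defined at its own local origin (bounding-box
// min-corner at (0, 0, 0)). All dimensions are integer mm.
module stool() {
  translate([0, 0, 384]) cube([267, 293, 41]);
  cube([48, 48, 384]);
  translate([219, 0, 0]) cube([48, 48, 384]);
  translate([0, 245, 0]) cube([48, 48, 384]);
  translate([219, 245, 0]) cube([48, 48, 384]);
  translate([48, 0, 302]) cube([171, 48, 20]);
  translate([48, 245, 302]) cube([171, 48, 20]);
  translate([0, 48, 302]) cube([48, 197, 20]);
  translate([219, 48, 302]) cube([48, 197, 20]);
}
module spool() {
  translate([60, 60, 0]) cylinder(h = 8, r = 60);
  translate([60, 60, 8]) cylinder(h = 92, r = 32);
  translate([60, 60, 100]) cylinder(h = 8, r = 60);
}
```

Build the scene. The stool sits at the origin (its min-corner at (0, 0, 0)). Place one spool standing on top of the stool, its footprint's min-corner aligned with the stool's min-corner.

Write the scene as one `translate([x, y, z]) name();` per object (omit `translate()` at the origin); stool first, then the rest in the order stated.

stool();
translate([0, 0, 425]) spool();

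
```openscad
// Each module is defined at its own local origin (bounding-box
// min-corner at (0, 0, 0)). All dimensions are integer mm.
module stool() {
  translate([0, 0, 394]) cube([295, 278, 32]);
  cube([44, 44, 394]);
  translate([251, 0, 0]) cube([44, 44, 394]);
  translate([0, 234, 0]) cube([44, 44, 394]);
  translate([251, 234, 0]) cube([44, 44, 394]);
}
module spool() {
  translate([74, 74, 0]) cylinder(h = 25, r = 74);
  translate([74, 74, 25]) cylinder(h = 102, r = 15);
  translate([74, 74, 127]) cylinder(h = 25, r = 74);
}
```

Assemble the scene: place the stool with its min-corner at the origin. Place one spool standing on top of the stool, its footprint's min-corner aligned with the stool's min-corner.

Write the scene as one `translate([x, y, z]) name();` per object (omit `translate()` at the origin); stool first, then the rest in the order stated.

stool();
translate([0, 0, 426]) spool();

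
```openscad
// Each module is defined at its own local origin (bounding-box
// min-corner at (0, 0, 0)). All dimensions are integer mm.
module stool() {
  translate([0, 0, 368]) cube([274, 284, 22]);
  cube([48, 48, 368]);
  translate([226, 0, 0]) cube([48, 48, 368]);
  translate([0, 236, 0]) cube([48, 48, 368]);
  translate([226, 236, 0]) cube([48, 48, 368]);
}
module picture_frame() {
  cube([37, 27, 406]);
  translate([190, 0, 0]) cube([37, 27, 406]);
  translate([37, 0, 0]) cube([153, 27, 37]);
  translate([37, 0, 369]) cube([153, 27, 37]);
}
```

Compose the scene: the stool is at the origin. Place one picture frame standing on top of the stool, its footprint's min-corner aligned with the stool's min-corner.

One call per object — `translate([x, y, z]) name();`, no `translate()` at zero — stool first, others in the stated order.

stool();
translate([0, 0, 390]) picture_frame();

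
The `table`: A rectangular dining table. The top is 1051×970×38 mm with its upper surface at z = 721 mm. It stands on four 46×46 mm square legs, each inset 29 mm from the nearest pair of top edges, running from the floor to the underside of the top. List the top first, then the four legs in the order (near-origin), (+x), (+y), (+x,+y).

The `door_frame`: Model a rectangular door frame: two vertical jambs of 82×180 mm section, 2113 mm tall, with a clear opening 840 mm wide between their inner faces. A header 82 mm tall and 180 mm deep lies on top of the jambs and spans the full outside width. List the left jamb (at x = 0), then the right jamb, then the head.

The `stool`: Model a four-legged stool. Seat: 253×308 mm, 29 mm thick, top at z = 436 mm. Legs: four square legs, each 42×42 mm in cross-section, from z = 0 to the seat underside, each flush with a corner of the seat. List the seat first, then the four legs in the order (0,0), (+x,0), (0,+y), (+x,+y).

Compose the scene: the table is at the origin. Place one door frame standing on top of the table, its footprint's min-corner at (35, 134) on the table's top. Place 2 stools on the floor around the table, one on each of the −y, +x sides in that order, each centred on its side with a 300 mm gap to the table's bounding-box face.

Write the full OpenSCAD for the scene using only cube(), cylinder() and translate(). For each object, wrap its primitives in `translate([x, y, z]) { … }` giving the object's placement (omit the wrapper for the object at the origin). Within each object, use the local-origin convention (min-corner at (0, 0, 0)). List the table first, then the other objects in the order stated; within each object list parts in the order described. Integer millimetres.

translate([0, 0, 683]) cube([1051, 970, 38]);
translate([29, 29, 0]) cube([46, 46, 683]);
translate([976, 29, 0]) cube([46, 46, 683]);
translate([29, 895, 0]) cube([46, 46, 683]);
translate([976, 895, 0]) cube([46, 46, 683]);
translate([35, 134, 721]) {
  cube([82, 180, 2113]);
  translate([922, 0, 0]) cube([82, 180, 2113]);
  translate([0, 0, 2113]) cube([1004, 180, 82]);
}
translate([399, -608, 0]) {
  translate([0, 0, 407]) cube([253, 308, 29]);
  cube([42, 42, 407]);
  translate([211, 0, 0]) cube([42, 42, 407]);
  translate([0, 266, 0]) cube([42, 42, 407]);
  translate([211, 266, 0]) cube([42, 42, 407]);
}
translate([1351, 331, 0]) {
  translate([0, 0, 407]) cube([253, 308, 29]);
  cube([42, 42, 407]);
  translate([211, 0, 0]) cube([42, 42, 407]);
  translate([0, 266, 0]) cube([42, 42, 407]);
  translate([211, 266, 0]) cube([42, 42, 407]);
}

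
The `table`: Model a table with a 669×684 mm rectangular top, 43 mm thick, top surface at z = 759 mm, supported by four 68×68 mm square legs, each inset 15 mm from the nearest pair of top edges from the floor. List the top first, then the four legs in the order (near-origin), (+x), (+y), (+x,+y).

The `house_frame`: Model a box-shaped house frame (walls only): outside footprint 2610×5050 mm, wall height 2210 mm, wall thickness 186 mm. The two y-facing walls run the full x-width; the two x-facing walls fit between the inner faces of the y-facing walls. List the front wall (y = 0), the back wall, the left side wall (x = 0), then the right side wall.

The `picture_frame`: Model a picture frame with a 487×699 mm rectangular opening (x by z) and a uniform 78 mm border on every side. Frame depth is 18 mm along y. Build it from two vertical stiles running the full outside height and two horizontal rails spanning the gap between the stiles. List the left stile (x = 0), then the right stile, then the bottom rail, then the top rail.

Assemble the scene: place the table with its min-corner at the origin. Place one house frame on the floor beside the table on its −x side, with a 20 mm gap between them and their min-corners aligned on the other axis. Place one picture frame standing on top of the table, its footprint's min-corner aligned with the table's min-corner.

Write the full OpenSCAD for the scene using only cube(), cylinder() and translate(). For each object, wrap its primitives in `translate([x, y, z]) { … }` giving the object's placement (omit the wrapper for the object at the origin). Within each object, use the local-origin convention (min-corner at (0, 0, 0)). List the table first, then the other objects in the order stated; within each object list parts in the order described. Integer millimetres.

translate([0, 0, 716]) cube([669, 684, 43]);
translate([15, 15, 0]) cube([68, 68, 716]);
translate([586, 15, 0]) cube([68, 68, 716]);
translate([15, 601, 0]) cube([68, 68, 716]);
translate([586, 601, 0]) cube([68, 68, 716]);
translate([-2630, 0, 0]) {
  cube([2610, 186, 2210]);
  translate([0, 4864, 0]) cube([2610, 186, 2210]);
  translate([0, 186, 0]) cube([186, 4678, 2210]);
  translate([2424, 186, 0]) cube([186, 4678, 2210]);
}
translate([0, 0, 759]) {
  cube([78, 18, 855]);
  translate([565, 0, 0]) cube([78, 18, 855]);
  translate([78, 0, 0]) cube([487, 18, 78]);
  translate([78, 0, 777]) cube([487, 18, 78]);
}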